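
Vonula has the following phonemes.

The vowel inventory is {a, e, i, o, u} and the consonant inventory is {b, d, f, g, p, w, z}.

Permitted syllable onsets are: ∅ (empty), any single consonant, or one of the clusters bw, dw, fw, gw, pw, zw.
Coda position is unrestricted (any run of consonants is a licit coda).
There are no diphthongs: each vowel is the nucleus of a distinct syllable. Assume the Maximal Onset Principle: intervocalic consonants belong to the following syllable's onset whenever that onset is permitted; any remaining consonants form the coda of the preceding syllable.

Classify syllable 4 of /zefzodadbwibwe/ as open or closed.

The vowels are e, o, a, i, e — 5 nuclei, so 5 syllables.
σ1/σ2 boundary: /fz/ — longest licit onset from the right is /z/, leaving /f/ as coda.
σ2/σ3 boundary: /d/ → onset of the next syllable (single consonants are always licit onsets).
σ3/σ4 boundary: cluster /dbw/ — the longest permitted-onset suffix is /bw/; onset = /bw/, preceding coda = /d/.
σ4/σ5 boundary: /bw/ is a licit onset in full, so it all attaches to the next syllable.
So the parse is zef.zo.dad.bwi.bwe.
Syllable 4 is /bwi/; it ends in its nucleus with no coda, so it is open.

open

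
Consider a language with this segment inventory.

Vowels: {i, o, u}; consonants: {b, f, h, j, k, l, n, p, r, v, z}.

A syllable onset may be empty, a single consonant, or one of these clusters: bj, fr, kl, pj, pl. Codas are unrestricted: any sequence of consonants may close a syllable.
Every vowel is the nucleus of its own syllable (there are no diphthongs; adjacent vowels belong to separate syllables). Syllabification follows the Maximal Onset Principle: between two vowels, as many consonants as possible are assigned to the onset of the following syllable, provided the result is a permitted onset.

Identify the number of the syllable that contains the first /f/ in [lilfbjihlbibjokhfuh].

1

Nuclei (vowels): i, i, i, o, u → 5 syllables.
/i…i/ gap (V1→V2): /lfbj/ splits as /lf/ + /bj/ (/bj/ is the longest suffix that is a licit onset).
/i…i/ gap (V2→V3): /hlb/ splits as /hl/ + /b/ (/b/ is the longest suffix that is a licit onset).
/i…o/ gap (V3→V4): /bj/ — entire cluster is a permitted onset → onset /bj/, coda ∅.
/o…u/ gap (V4→V5): cluster /khf/ — the longest permitted-onset suffix is /f/; onset = /f/, preceding coda = /kh/.
So the parse is lilf.bjihl.bi.bjokh.fuh.
The first /f/ is in the coda of syllable 1 (/lilf/).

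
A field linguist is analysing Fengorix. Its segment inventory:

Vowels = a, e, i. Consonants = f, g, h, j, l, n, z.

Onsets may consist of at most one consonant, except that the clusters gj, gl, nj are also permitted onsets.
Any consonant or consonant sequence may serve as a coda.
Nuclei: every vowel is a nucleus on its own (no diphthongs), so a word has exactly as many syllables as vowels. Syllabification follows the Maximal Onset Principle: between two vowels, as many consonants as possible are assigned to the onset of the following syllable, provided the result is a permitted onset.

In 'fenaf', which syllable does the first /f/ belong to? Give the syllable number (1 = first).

1

The vowels are e, a — 2 nuclei, so 2 syllables.
V1 /e/ – V2 /a/: /n/ → onset of the next syllable (single consonants are always licit onsets).
So the parse is fe.naf.
The first /f/ is in the onset of syllable 1 (/fe/).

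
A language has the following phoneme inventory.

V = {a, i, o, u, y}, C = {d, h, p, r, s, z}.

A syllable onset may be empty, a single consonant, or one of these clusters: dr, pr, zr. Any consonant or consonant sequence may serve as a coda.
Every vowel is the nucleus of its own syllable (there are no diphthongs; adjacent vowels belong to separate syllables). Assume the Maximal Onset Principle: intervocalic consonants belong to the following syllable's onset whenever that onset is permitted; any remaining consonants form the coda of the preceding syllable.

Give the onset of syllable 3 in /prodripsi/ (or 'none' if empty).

Nuclei (vowels): o, i, i → 3 syllables.
Between /o/ (V1) and /i/ (V2): cluster /dr/ — /dr/ is itself a permitted onset, so the whole cluster goes right; preceding coda = ∅.
Between /i/ (V2) and /i/ (V3): cluster /ps/ — the longest permitted-onset suffix is /s/; onset = /s/, preceding coda = /p/.
Result: pro.drip.si.
Syllable 3 is /si/: onset /s/, nucleus /i/, coda ∅.

s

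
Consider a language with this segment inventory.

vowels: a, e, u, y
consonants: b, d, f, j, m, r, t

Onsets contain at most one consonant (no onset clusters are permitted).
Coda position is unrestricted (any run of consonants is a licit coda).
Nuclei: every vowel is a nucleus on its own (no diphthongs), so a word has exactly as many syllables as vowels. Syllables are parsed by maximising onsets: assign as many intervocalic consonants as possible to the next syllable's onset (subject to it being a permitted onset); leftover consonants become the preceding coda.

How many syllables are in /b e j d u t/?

Vowels present: e, u; each is a nucleus, giving 2 syllables.

2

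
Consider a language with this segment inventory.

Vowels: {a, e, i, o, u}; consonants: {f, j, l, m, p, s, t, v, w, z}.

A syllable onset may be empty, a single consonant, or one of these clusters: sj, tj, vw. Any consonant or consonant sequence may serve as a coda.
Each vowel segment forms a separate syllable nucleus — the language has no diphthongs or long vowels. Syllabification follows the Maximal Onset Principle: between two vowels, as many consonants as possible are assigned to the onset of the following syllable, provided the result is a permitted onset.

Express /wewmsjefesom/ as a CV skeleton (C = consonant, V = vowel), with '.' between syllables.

CVCC.CCV.CV.CVC

The vowels are e, e, e, o — 4 nuclei, so 4 syllables.
σ1/σ2 boundary: /wmsj/; trying suffixes from longest down, /sj/ is the first permitted one, so coda /wm/ | onset /sj/.
σ2/σ3 boundary: /f/ → onset of the next syllable (single consonants are always licit onsets).
σ3/σ4 boundary: just /s/ — single C goes to the following onset.
Syllabification: wewm.sje.fe.som.
Mapping each syllable to C/V: /wewm/ → CVCC, /sje/ → CCV, /fe/ → CV, /som/ → CVC.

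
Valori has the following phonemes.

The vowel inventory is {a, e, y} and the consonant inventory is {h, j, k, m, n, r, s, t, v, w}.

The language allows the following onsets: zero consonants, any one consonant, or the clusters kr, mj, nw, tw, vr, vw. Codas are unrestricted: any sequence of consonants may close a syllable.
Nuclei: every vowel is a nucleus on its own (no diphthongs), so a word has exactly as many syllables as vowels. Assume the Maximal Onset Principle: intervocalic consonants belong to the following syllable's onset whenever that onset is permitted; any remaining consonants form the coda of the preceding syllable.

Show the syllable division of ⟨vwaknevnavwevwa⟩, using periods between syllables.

vwak.nev.na.vwe.vwa

Nuclei (vowels): a, e, a, e, a → 5 syllables.
V1 /a/ – V2 /e/: /kn/ — longest licit onset from the right is /n/, leaving /k/ as coda.
V2 /e/ – V3 /a/: cluster /vn/ — the longest permitted-onset suffix is /n/; onset = /n/, preceding coda = /v/.
V3 /a/ – V4 /e/: /vw/ — entire cluster is a permitted onset → onset /vw/, coda ∅.
V4 /e/ – V5 /a/: /vw/ is a licit onset in full, so it all attaches to the next syllable.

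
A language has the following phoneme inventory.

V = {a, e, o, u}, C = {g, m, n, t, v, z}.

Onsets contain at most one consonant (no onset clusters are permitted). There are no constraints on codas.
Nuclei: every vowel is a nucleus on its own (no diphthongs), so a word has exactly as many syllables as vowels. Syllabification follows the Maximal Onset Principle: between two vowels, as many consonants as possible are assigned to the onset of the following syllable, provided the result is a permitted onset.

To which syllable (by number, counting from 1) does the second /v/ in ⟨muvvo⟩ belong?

Vowels present: u, o; each is a nucleus, giving 2 syllables.
σ1/σ2 boundary: /vv/ — longest licit onset from the right is /v/, leaving /v/ as coda.
Putting it together: muv.vo.
The second /v/ is in the onset of syllable 2 (/vo/).

2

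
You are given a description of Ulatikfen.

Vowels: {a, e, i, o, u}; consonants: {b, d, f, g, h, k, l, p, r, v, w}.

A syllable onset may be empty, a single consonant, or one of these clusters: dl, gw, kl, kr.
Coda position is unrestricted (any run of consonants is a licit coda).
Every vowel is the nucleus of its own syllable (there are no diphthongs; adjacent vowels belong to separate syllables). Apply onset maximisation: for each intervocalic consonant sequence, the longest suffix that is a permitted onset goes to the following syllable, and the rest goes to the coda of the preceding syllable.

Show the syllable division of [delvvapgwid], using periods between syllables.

delv.vap.gwid

Vowels present: e, a, i; each is a nucleus, giving 3 syllables.
σ1/σ2 boundary: cluster /lvv/ — the longest permitted-onset suffix is /v/; onset = /v/, preceding coda = /lv/.
σ2/σ3 boundary: /pgw/ splits as /p/ + /gw/ (/gw/ is the longest suffix that is a licit onset).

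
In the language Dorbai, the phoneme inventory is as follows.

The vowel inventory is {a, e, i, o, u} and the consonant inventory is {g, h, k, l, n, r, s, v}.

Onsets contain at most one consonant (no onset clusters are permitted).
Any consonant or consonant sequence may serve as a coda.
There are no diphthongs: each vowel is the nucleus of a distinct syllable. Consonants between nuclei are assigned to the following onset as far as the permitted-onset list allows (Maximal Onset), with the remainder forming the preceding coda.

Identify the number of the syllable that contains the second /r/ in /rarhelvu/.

1

The vowels are a, e, u — 3 nuclei, so 3 syllables.
/a…e/ gap (V1→V2): /rh/; trying suffixes from longest down, /h/ is the first permitted one, so coda /r/ | onset /h/.
/e…u/ gap (V2→V3): cluster /lv/ — the longest permitted-onset suffix is /v/; onset = /v/, preceding coda = /l/.
Syllabification: rar.hel.vu.
The second /r/ is in the coda of syllable 1 (/rar/).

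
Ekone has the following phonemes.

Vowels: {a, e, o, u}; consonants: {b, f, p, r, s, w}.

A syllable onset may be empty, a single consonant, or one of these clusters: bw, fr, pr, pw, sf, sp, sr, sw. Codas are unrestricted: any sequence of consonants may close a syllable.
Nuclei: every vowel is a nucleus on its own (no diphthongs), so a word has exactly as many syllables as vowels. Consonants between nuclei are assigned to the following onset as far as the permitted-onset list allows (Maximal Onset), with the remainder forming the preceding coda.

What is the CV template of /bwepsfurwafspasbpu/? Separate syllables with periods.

The vowels are e, u, a, a, u — 5 nuclei, so 5 syllables.
V1 /e/ – V2 /u/: /psf/ — longest licit onset from the right is /sf/, leaving /p/ as coda.
V2 /u/ – V3 /a/: /rw/; trying suffixes from longest down, /w/ is the first permitted one, so coda /r/ | onset /w/.
V3 /a/ – V4 /a/: /fsp/ — longest licit onset from the right is /sp/, leaving /f/ as coda.
V4 /a/ – V5 /u/: /sbp/; trying suffixes from longest down, /p/ is the first permitted one, so coda /sb/ | onset /p/.
Result: bwep.sfur.waf.spasb.pu.
Mapping each syllable to C/V: /bwep/ → CCVC, /sfur/ → CCVC, /waf/ → CVC, /spasb/ → CCVCC, /pu/ → CV.

CCVC.CCVC.CVC.CCVCC.CV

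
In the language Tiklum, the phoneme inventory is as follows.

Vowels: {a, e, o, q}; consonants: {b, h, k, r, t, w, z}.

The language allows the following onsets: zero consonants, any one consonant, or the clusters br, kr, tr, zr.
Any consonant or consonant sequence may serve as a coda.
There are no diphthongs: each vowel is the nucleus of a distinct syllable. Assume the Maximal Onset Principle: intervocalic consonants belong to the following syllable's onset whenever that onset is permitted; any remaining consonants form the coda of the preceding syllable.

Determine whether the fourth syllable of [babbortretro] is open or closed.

open

Vowels present: a, o, e, o; each is a nucleus, giving 4 syllables.
σ1/σ2 boundary: /bb/; trying suffixes from longest down, /b/ is the first permitted one, so coda /b/ | onset /b/.
σ2/σ3 boundary: cluster /rtr/ — the longest permitted-onset suffix is /tr/; onset = /tr/, preceding coda = /r/.
σ3/σ4 boundary: /tr/ — entire cluster is a permitted onset → onset /tr/, coda ∅.
Syllabification: bab.bor.tre.tro.
Syllable 4 is /tro/; it ends in its nucleus with no coda, so it is open.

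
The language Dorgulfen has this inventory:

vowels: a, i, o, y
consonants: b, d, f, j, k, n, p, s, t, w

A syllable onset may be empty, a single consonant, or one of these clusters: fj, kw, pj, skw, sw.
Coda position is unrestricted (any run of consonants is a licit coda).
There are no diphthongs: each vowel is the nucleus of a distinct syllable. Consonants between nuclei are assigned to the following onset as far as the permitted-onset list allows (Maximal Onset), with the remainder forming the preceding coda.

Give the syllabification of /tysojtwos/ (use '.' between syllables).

ty.sojt.wos

Nuclei (vowels): y, o, o → 3 syllables.
σ1/σ2 boundary: /s/ is a single consonant, so it becomes the next onset.
σ2/σ3 boundary: /jtw/ splits as /jt/ + /w/ (/w/ is the longest suffix that is a licit onset).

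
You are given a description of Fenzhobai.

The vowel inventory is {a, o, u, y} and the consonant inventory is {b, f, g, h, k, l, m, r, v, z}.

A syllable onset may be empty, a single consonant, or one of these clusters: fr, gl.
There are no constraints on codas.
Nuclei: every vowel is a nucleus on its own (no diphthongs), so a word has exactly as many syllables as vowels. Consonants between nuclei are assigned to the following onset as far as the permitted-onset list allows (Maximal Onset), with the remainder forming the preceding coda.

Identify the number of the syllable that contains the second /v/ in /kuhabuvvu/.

4

Vowels present: u, a, u, u; each is a nucleus, giving 4 syllables.
V1 /u/ – V2 /a/: /h/ → onset of the next syllable (single consonants are always licit onsets).
V2 /a/ – V3 /u/: just /b/ — single C goes to the following onset.
V3 /u/ – V4 /u/: /vv/ splits as /v/ + /v/ (/v/ is the longest suffix that is a licit onset).
So the parse is ku.ha.buv.vu.
The second /v/ is in the onset of syllable 4 (/vu/).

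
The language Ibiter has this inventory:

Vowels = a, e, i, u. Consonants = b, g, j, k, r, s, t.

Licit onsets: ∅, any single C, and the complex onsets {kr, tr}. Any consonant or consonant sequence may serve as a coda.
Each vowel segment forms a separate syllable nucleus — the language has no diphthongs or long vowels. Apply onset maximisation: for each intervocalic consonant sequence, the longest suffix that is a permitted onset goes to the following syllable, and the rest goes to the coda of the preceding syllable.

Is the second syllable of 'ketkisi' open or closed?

The vowels are e, i, i — 3 nuclei, so 3 syllables.
/e…i/ gap (V1→V2): /tk/; trying suffixes from longest down, /k/ is the first permitted one, so coda /t/ | onset /k/.
/i…i/ gap (V2→V3): just /s/ — single C goes to the following onset.
So the parse is ket.ki.si.
Syllable 2 is /ki/; it ends in its nucleus with no coda, so it is open.

open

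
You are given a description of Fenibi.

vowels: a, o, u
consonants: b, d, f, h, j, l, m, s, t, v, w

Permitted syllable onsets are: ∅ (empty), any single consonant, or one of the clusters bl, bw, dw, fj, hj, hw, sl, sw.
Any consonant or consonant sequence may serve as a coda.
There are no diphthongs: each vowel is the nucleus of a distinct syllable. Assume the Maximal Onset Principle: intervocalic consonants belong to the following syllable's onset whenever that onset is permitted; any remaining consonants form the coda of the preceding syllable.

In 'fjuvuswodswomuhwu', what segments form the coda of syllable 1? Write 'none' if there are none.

The vowels are u, u, o, o, u, u — 6 nuclei, so 6 syllables.
V1 /u/ – V2 /u/: just /v/ — single C goes to the following onset.
V2 /u/ – V3 /o/: /sw/ is a licit onset in full, so it all attaches to the next syllable.
V3 /o/ – V4 /o/: /dsw/ — longest licit onset from the right is /sw/, leaving /d/ as coda.
V4 /o/ – V5 /u/: just /m/ — single C goes to the following onset.
V5 /u/ – V6 /u/: cluster /hw/ — /hw/ is itself a permitted onset, so the whole cluster goes right; preceding coda = ∅.
Putting it together: fju.vu.swod.swo.mu.hwu.
Syllable 1 is /fju/: onset /fj/, nucleus /u/, coda ∅.

none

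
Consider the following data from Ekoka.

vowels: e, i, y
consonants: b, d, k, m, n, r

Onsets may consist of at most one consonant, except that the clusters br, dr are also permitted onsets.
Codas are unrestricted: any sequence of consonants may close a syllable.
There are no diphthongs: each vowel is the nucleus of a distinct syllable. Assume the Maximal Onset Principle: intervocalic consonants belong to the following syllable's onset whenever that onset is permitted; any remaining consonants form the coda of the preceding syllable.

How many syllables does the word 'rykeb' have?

2

Vowels present: y, e; each is a nucleus, giving 2 syllables.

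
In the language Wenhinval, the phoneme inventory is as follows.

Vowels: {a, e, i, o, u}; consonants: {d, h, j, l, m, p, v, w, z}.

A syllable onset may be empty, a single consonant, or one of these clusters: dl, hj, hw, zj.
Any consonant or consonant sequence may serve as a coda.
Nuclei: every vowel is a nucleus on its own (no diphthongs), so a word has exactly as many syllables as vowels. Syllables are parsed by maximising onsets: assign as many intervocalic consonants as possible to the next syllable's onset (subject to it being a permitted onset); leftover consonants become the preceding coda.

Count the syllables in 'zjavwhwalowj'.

Vowels present: a, a, o; each is a nucleus, giving 3 syllables.

3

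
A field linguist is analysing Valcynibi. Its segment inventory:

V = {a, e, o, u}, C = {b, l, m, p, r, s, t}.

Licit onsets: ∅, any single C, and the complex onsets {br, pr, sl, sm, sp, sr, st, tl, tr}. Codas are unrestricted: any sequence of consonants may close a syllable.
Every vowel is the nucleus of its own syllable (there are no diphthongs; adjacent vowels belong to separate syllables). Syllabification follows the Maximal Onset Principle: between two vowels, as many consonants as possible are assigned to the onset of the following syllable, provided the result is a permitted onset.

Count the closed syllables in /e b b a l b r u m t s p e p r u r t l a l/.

5

Vowels present: e, a, u, e, u, a; each is a nucleus, giving 6 syllables.
V1 /e/ – V2 /a/: cluster /bb/ — the longest permitted-onset suffix is /b/; onset = /b/, preceding coda = /b/.
V2 /a/ – V3 /u/: /lbr/ splits as /l/ + /br/ (/br/ is the longest suffix that is a licit onset).
V3 /u/ – V4 /e/: /mtsp/ — longest licit onset from the right is /sp/, leaving /mt/ as coda.
V4 /e/ – V5 /u/: /pr/ is a licit onset in full, so it all attaches to the next syllable.
V5 /u/ – V6 /a/: /rtl/; trying suffixes from longest down, /tl/ is the first permitted one, so coda /r/ | onset /tl/.
Putting it together: eb.bal.brumt.spe.prur.tlal.
Classifying each syllable: /eb/ (closed), /bal/ (closed), /brumt/ (closed), /spe/ (open), /prur/ (closed), /tlal/ (closed).
Closed syllables: 5.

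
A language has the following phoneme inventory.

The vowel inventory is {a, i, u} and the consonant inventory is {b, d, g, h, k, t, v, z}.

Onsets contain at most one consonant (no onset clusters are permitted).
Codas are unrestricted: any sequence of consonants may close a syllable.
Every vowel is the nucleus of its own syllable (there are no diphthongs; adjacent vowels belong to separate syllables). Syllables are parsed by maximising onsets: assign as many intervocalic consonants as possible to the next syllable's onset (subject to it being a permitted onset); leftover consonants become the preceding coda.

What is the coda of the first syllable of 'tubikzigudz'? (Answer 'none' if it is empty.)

The vowels are u, i, i, u — 4 nuclei, so 4 syllables.
/u…i/ gap (V1→V2): /b/ → onset of the next syllable (single consonants are always licit onsets).
/i…i/ gap (V2→V3): cluster /kz/ — the longest permitted-onset suffix is /z/; onset = /z/, preceding coda = /k/.
/i…u/ gap (V3→V4): just /g/ — single C goes to the following onset.
Result: tu.bik.zi.gudz.
Syllable 1 is /tu/: onset /t/, nucleus /u/, coda ∅.

none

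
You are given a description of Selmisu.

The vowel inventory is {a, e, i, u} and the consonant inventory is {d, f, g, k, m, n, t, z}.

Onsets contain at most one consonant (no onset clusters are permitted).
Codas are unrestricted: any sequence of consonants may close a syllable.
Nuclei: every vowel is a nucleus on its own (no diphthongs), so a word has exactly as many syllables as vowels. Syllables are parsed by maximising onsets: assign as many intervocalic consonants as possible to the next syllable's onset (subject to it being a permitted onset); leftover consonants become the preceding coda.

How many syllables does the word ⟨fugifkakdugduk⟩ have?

5

The vowels are u, i, a, u, u — 5 nuclei, so 5 syllables.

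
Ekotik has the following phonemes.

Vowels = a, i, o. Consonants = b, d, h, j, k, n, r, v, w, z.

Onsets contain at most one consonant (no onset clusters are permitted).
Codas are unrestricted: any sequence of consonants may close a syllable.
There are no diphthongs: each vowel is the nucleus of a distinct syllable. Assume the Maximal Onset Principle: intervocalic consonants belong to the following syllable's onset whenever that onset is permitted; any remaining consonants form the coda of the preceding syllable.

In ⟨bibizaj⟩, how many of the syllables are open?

2

Vowels present: i, i, a; each is a nucleus, giving 3 syllables.
V1 /i/ – V2 /i/: just /b/ — single C goes to the following onset.
V2 /i/ – V3 /a/: just /z/ — single C goes to the following onset.
Syllabification: bi.bi.zaj.
Classifying each syllable: /bi/ (open), /bi/ (open), /zaj/ (closed).
Open syllables: 2.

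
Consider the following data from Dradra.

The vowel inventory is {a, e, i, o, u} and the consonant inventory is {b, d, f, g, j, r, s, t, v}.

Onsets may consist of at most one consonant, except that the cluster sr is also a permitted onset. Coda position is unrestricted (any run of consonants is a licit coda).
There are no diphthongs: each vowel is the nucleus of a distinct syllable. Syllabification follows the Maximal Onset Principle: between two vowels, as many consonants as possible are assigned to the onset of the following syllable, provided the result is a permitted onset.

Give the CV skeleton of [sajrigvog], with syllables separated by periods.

CVC.CVC.CVC

Nuclei (vowels): a, i, o → 3 syllables.
V1 /a/ – V2 /i/: /jr/ — longest licit onset from the right is /r/, leaving /j/ as coda.
V2 /i/ – V3 /o/: cluster /gv/ — the longest permitted-onset suffix is /v/; onset = /v/, preceding coda = /g/.
Result: saj.rig.vog.
Mapping each syllable to C/V: /saj/ → CVC, /rig/ → CVC, /vog/ → CVC.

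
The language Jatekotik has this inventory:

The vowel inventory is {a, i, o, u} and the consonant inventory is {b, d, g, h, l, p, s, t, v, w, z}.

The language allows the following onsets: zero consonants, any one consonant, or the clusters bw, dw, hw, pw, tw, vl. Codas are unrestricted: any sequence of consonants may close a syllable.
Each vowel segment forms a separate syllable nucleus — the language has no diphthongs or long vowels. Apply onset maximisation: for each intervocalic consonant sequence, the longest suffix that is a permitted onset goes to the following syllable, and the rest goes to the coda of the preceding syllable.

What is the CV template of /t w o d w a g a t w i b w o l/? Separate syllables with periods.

CCV.CCV.CV.CCV.CCVC

Nuclei (vowels): o, a, a, i, o → 5 syllables.
σ1/σ2 boundary: /dw/ is a licit onset in full, so it all attaches to the next syllable.
σ2/σ3 boundary: just /g/ — single C goes to the following onset.
σ3/σ4 boundary: /tw/ is a licit onset in full, so it all attaches to the next syllable.
σ4/σ5 boundary: /bw/ is a licit onset in full, so it all attaches to the next syllable.
Syllabification: two.dwa.ga.twi.bwol.
Mapping each syllable to C/V: /two/ → CCV, /dwa/ → CCV, /ga/ → CV, /twi/ → CCV, /bwol/ → CCVC.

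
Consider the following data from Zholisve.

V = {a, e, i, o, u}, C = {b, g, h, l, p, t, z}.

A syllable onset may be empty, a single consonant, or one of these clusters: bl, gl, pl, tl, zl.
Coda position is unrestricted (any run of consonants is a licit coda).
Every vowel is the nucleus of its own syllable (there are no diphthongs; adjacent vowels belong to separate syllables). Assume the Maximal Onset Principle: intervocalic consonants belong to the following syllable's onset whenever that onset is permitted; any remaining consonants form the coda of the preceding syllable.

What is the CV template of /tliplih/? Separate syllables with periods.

The vowels are i, i — 2 nuclei, so 2 syllables.
Between /i/ (V1) and /i/ (V2): cluster /pl/ — /pl/ is itself a permitted onset, so the whole cluster goes right; preceding coda = ∅.
Result: tli.plih.
Mapping each syllable to C/V: /tli/ → CCV, /plih/ → CCVC.

CCV.CCVC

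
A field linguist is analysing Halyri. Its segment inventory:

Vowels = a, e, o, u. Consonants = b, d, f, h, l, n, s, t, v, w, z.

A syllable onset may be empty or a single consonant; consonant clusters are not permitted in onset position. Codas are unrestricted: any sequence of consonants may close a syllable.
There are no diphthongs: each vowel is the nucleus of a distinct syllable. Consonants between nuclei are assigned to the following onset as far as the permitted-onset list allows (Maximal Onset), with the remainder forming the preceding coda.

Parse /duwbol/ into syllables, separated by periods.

duw.bol

Vowels present: u, o; each is a nucleus, giving 2 syllables.
Between /u/ (V1) and /o/ (V2): cluster /wb/ — the longest permitted-onset suffix is /b/; onset = /b/, preceding coda = /w/.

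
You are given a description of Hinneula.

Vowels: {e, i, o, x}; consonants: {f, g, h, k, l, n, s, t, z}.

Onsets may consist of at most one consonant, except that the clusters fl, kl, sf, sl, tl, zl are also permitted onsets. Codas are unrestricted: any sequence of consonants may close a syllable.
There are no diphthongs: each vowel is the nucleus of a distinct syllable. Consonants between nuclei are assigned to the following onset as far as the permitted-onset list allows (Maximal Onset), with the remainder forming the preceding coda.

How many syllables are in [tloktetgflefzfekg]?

Nuclei (vowels): o, e, e, e → 4 syllables.

4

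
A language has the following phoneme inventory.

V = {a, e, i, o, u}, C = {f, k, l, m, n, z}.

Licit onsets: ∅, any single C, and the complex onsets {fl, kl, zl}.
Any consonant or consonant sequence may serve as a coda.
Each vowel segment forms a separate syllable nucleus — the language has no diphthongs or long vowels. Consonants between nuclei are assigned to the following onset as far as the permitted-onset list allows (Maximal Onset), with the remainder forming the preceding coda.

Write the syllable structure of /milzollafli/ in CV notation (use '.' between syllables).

Vowels present: i, o, a, i; each is a nucleus, giving 4 syllables.
V1 /i/ – V2 /o/: /lz/ splits as /l/ + /z/ (/z/ is the longest suffix that is a licit onset).
V2 /o/ – V3 /a/: cluster /ll/ — the longest permitted-onset suffix is /l/; onset = /l/, preceding coda = /l/.
V3 /a/ – V4 /i/: /fl/ — entire cluster is a permitted onset → onset /fl/, coda ∅.
Putting it together: mil.zol.la.fli.
Mapping each syllable to C/V: /mil/ → CVC, /zol/ → CVC, /la/ → CV, /fli/ → CCV.

CVC.CVC.CV.CCV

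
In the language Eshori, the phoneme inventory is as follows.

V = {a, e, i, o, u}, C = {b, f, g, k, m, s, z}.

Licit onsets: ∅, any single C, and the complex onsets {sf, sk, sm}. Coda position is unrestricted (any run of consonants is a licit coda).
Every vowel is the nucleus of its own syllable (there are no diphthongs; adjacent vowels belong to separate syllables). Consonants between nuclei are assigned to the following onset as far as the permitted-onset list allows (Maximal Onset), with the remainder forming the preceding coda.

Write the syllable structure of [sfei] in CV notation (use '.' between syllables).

CCV.V

Nuclei (vowels): e, i → 2 syllables.
V1 /e/ – V2 /i/: hiatus — the boundary sits between the two vowels.
Putting it together: sfe.i.
Mapping each syllable to C/V: /sfe/ → CCV, /i/ → V.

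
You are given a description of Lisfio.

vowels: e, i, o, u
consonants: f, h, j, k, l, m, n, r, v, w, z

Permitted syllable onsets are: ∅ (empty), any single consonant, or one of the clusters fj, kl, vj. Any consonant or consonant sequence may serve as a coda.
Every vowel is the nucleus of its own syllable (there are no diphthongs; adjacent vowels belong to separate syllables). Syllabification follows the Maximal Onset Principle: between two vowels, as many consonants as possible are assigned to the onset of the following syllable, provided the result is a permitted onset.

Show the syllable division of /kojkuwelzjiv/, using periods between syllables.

koj.ku.welz.jiv

Nuclei (vowels): o, u, e, i → 4 syllables.
V1 /o/ – V2 /u/: /jk/; trying suffixes from longest down, /k/ is the first permitted one, so coda /j/ | onset /k/.
V2 /u/ – V3 /e/: just /w/ — single C goes to the following onset.
V3 /e/ – V4 /i/: cluster /lzj/ — the longest permitted-onset suffix is /j/; onset = /j/, preceding coda = /lz/.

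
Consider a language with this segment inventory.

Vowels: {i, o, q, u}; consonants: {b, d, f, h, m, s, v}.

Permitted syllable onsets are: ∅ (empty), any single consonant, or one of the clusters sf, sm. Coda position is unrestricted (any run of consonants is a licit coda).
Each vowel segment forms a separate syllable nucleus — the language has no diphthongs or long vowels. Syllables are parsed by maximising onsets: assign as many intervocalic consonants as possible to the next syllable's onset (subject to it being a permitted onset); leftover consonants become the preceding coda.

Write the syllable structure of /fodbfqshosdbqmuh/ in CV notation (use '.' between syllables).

Nuclei (vowels): o, q, o, q, u → 5 syllables.
V1 /o/ – V2 /q/: /dbf/; trying suffixes from longest down, /f/ is the first permitted one, so coda /db/ | onset /f/.
V2 /q/ – V3 /o/: /sh/ splits as /s/ + /h/ (/h/ is the longest suffix that is a licit onset).
V3 /o/ – V4 /q/: /sdb/ splits as /sd/ + /b/ (/b/ is the longest suffix that is a licit onset).
V4 /q/ – V5 /u/: /m/ → onset of the next syllable (single consonants are always licit onsets).
Syllabification: fodb.fqs.hosd.bq.muh.
Mapping each syllable to C/V: /fodb/ → CVCC, /fqs/ → CVC, /hosd/ → CVCC, /bq/ → CV, /muh/ → CVC.

CVCC.CVC.CVCC.CV.CVC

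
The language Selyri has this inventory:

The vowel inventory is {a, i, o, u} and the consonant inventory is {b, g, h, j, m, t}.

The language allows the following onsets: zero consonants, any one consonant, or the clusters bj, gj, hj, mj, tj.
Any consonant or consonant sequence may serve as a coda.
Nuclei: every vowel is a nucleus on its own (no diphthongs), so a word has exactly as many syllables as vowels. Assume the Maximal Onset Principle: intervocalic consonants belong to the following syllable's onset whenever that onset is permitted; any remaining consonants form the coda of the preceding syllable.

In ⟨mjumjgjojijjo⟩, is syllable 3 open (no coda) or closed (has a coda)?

Nuclei (vowels): u, o, i, o → 4 syllables.
V1 /u/ – V2 /o/: /mjgj/ splits as /mj/ + /gj/ (/gj/ is the longest suffix that is a licit onset).
V2 /o/ – V3 /i/: /j/ → onset of the next syllable (single consonants are always licit onsets).
V3 /i/ – V4 /o/: /jj/ — longest licit onset from the right is /j/, leaving /j/ as coda.
So the parse is mjumj.gjo.jij.jo.
Syllable 3 is /jij/ with coda /j/, so it is closed.

closed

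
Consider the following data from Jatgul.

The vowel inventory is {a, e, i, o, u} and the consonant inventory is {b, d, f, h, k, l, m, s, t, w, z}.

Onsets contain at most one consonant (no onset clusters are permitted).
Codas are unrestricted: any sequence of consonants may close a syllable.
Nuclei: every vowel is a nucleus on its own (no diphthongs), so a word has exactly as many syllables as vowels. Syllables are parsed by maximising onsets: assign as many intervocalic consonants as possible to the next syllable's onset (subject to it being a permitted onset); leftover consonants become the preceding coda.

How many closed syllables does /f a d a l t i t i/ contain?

Vowels present: a, a, i, i; each is a nucleus, giving 4 syllables.
Between /a/ (V1) and /a/ (V2): /d/ → onset of the next syllable (single consonants are always licit onsets).
Between /a/ (V2) and /i/ (V3): cluster /lt/ — the longest permitted-onset suffix is /t/; onset = /t/, preceding coda = /l/.
Between /i/ (V3) and /i/ (V4): /t/ → onset of the next syllable (single consonants are always licit onsets).
Result: fa.dal.ti.ti.
Classifying each syllable: /fa/ (open), /dal/ (closed), /ti/ (open), /ti/ (open).
Closed syllables: 1.

1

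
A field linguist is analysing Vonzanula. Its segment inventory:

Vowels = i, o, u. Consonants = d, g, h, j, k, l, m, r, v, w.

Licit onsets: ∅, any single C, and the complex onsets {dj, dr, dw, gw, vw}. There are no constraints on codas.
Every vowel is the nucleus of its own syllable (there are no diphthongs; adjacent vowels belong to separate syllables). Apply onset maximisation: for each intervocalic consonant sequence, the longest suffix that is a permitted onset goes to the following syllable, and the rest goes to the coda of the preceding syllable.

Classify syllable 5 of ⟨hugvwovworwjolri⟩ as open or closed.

Vowels present: u, o, o, o, i; each is a nucleus, giving 5 syllables.
/u…o/ gap (V1→V2): /gvw/; trying suffixes from longest down, /vw/ is the first permitted one, so coda /g/ | onset /vw/.
/o…o/ gap (V2→V3): cluster /vw/ — /vw/ is itself a permitted onset, so the whole cluster goes right; preceding coda = ∅.
/o…o/ gap (V3→V4): cluster /rwj/ — the longest permitted-onset suffix is /j/; onset = /j/, preceding coda = /rw/.
/o…i/ gap (V4→V5): /lr/ splits as /l/ + /r/ (/r/ is the longest suffix that is a licit onset).
Syllabification: hug.vwo.vworw.jol.ri.
Syllable 5 is /ri/; it ends in its nucleus with no coda, so it is open.

open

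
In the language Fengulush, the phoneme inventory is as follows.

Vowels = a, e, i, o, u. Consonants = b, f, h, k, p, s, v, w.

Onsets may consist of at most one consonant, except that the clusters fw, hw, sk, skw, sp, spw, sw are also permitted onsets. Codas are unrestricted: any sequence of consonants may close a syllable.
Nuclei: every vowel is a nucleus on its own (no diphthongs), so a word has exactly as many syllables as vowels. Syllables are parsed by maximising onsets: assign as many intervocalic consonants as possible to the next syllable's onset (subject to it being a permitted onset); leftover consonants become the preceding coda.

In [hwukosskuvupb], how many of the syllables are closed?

2

Vowels present: u, o, u, u; each is a nucleus, giving 4 syllables.
Between /u/ (V1) and /o/ (V2): just /k/ — single C goes to the following onset.
Between /o/ (V2) and /u/ (V3): cluster /ssk/ — the longest permitted-onset suffix is /sk/; onset = /sk/, preceding coda = /s/.
Between /u/ (V3) and /u/ (V4): /v/ is a single consonant, so it becomes the next onset.
Putting it together: hwu.kos.sku.vupb.
Classifying each syllable: /hwu/ (open), /kos/ (closed), /sku/ (open), /vupb/ (closed).
Closed syllables: 2.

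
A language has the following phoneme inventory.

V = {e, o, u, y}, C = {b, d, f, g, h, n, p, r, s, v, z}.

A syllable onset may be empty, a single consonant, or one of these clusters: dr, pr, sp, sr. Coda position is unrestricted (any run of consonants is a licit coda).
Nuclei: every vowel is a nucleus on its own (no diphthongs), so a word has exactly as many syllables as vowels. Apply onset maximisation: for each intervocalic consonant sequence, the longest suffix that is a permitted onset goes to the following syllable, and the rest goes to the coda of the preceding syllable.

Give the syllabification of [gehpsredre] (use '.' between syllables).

Vowels present: e, e, e; each is a nucleus, giving 3 syllables.
Between /e/ (V1) and /e/ (V2): cluster /hpsr/ — the longest permitted-onset suffix is /sr/; onset = /sr/, preceding coda = /hp/.
Between /e/ (V2) and /e/ (V3): cluster /dr/ — /dr/ is itself a permitted onset, so the whole cluster goes right; preceding coda = ∅.

gehp.sre.dre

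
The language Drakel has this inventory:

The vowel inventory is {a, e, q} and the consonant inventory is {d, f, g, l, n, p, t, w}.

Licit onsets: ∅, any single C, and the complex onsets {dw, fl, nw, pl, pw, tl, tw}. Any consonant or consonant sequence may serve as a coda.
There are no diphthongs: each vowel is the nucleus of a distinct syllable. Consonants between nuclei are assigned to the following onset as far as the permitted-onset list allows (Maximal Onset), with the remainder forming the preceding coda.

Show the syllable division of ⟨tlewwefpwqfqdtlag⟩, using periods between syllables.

tlew.wef.pwq.fqd.tlag

Nuclei (vowels): e, e, q, q, a → 5 syllables.
V1 /e/ – V2 /e/: /ww/ splits as /w/ + /w/ (/w/ is the longest suffix that is a licit onset).
V2 /e/ – V3 /q/: cluster /fpw/ — the longest permitted-onset suffix is /pw/; onset = /pw/, preceding coda = /f/.
V3 /q/ – V4 /q/: /f/ is a single consonant, so it becomes the next onset.
V4 /q/ – V5 /a/: /dtl/ splits as /d/ + /tl/ (/tl/ is the longest suffix that is a licit onset).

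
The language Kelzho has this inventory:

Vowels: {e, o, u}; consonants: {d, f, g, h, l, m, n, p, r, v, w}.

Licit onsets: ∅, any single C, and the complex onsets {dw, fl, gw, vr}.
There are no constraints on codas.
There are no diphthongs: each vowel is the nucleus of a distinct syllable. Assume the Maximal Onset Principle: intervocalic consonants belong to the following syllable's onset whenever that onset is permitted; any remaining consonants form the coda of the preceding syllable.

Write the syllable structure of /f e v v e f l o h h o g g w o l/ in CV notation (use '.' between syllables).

CVC.CV.CCVC.CVC.CCVC

Vowels present: e, e, o, o, o; each is a nucleus, giving 5 syllables.
/e…e/ gap (V1→V2): /vv/ splits as /v/ + /v/ (/v/ is the longest suffix that is a licit onset).
/e…o/ gap (V2→V3): cluster /fl/ — /fl/ is itself a permitted onset, so the whole cluster goes right; preceding coda = ∅.
/o…o/ gap (V3→V4): /hh/; trying suffixes from longest down, /h/ is the first permitted one, so coda /h/ | onset /h/.
/o…o/ gap (V4→V5): cluster /ggw/ — the longest permitted-onset suffix is /gw/; onset = /gw/, preceding coda = /g/.
Syllabification: fev.ve.floh.hog.gwol.
Mapping each syllable to C/V: /fev/ → CVC, /ve/ → CV, /floh/ → CCVC, /hog/ → CVC, /gwol/ → CCVC.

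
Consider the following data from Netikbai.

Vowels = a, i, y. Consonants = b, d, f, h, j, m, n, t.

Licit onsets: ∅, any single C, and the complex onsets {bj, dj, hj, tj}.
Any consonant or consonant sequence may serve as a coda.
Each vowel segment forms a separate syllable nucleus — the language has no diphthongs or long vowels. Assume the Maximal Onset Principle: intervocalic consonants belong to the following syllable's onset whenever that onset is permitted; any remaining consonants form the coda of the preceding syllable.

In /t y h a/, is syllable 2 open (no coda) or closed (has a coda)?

Nuclei (vowels): y, a → 2 syllables.
V1 /y/ – V2 /a/: /h/ → onset of the next syllable (single consonants are always licit onsets).
Putting it together: ty.ha.
Syllable 2 is /ha/; it ends in its nucleus with no coda, so it is open.

open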